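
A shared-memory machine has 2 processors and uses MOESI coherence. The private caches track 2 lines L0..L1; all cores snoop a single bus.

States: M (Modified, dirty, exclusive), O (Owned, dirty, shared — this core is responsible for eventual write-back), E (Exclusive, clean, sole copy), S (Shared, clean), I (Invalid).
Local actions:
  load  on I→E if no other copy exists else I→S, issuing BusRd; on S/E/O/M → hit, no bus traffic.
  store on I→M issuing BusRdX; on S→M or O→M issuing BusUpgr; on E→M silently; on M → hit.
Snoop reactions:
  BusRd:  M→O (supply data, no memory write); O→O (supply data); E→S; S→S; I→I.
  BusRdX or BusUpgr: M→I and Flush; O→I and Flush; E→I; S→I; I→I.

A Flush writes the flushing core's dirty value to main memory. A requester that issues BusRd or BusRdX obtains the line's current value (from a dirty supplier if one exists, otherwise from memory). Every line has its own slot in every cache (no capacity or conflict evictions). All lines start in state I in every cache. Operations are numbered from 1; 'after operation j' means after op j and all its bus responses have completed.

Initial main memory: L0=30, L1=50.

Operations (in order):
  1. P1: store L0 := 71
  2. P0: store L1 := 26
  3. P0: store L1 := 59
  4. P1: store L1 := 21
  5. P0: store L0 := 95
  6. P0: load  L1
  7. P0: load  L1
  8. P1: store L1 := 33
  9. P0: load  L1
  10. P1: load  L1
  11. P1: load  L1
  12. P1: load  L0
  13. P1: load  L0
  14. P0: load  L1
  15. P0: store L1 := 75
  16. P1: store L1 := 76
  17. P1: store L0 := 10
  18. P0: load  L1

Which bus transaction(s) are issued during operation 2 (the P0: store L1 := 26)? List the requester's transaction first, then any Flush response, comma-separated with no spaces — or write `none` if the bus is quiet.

bus = BusRdX

step 1: P1: store L0 := 71  ⟶  IM  (L0)  txn=BusRdX  M[L0]=30
step 2: P0: store L1 := 26  ⟶  MI  (L1)  txn=BusRdX  M[L1]=50
step 3: P0: store L1 := 59  ⟶  MI  (L1)  txn=∅  M[L1]=50
step 4: P1: store L1 := 21  ⟶  IM  (L1)  txn=BusRdX+Flush  M[L1]=59
step 5: P0: store L0 := 95  ⟶  MI  (L0)  txn=BusRdX+Flush  M[L0]=71
step 6: P0: load  L1  ⟶  SO  (L1)  txn=BusRd  M[L1]=59
step 7: P0: load  L1  ⟶  SO  (L1)  txn=∅  M[L1]=59
step 8: P1: store L1 := 33  ⟶  IM  (L1)  txn=BusUpgr  M[L1]=59
step 9: P0: load  L1  ⟶  SO  (L1)  txn=BusRd  M[L1]=59
step 10: P1: load  L1  ⟶  SO  (L1)  txn=∅  M[L1]=59
step 11: P1: load  L1  ⟶  SO  (L1)  txn=∅  M[L1]=59
step 12: P1: load  L0  ⟶  OS  (L0)  txn=BusRd  M[L0]=71
step 13: P1: load  L0  ⟶  OS  (L0)  txn=∅  M[L0]=71
step 14: P0: load  L1  ⟶  SO  (L1)  txn=∅  M[L1]=59
step 15: P0: store L1 := 75  ⟶  MI  (L1)  txn=BusUpgr+Flush  M[L1]=33
step 16: P1: store L1 := 76  ⟶  IM  (L1)  txn=BusRdX+Flush  M[L1]=75
step 17: P1: store L0 := 10  ⟶  IM  (L0)  txn=BusUpgr+Flush  M[L0]=95
step 18: P0: load  L1  ⟶  SO  (L1)  txn=BusRd  M[L1]=75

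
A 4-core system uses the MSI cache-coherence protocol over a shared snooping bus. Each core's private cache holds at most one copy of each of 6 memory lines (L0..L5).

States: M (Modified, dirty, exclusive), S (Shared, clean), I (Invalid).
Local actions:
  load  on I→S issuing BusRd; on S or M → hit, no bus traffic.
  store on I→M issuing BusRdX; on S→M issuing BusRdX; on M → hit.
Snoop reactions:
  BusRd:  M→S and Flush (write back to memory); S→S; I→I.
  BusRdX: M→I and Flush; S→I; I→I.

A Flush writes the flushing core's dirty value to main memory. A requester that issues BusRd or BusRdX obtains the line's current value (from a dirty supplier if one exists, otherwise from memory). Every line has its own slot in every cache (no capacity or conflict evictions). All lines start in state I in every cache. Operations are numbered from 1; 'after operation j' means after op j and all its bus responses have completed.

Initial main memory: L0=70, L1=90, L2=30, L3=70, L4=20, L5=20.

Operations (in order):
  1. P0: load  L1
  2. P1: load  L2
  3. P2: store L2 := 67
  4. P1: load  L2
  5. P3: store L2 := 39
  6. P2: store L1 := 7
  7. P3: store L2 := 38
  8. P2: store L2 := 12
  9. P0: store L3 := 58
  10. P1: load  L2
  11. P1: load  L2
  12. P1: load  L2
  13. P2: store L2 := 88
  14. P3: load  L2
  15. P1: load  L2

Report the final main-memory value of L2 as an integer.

1. P0: load  L1  bus=[BusRd]  L1: P0=S P1=I P2=I P3=I  mem[L1]=90
2. P1: load  L2  bus=[BusRd]  L2: P0=I P1=S P2=I P3=I  mem[L2]=30
3. P2: store L2 := 67  bus=[BusRdX]  L2: P0=I P1=I P2=M P3=I  mem[L2]=30
4. P1: load  L2  bus=[BusRd,Flush]  L2: P0=I P1=S P2=S P3=I  mem[L2]=67
5. P3: store L2 := 39  bus=[BusRdX]  L2: P0=I P1=I P2=I P3=M  mem[L2]=67
6. P2: store L1 := 7  bus=[BusRdX]  L1: P0=I P1=I P2=M P3=I  mem[L1]=90
7. P3: store L2 := 38  bus=[-]  L2: P0=I P1=I P2=I P3=M  mem[L2]=67
8. P2: store L2 := 12  bus=[BusRdX,Flush]  L2: P0=I P1=I P2=M P3=I  mem[L2]=38
9. P0: store L3 := 58  bus=[BusRdX]  L3: P0=M P1=I P2=I P3=I  mem[L3]=70
10. P1: load  L2  bus=[BusRd,Flush]  L2: P0=I P1=S P2=S P3=I  mem[L2]=12
11. P1: load  L2  bus=[-]  L2: P0=I P1=S P2=S P3=I  mem[L2]=12
12. P1: load  L2  bus=[-]  L2: P0=I P1=S P2=S P3=I  mem[L2]=12
13. P2: store L2 := 88  bus=[BusRdX]  L2: P0=I P1=I P2=M P3=I  mem[L2]=12
14. P3: load  L2  bus=[BusRd,Flush]  L2: P0=I P1=I P2=S P3=S  mem[L2]=88
15. P1: load  L2  bus=[BusRd]  L2: P0=I P1=S P2=S P3=S  mem[L2]=88

memory[L2] = 88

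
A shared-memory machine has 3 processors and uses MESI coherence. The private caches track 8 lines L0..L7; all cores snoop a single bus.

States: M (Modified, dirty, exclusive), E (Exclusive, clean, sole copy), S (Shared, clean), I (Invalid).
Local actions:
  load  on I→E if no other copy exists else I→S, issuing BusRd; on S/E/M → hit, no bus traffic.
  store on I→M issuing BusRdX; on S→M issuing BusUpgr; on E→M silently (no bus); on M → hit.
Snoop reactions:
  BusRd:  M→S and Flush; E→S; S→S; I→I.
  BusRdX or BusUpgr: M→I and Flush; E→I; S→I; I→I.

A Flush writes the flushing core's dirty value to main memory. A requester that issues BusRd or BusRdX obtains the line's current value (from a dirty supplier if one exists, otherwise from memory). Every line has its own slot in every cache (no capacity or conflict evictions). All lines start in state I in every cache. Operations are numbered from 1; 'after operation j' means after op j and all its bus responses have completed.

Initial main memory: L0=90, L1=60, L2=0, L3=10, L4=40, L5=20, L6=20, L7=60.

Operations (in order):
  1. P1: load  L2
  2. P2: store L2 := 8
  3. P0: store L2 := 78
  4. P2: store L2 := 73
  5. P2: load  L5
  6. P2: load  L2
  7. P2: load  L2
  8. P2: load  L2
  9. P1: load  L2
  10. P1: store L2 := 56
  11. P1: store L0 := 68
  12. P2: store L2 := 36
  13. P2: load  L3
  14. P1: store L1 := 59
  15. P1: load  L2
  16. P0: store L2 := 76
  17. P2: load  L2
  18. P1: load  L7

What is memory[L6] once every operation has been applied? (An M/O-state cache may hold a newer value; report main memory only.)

step 1: P1: load  L2  ⟶  IEI  (L2)  txn=BusRd  M[L2]=0
step 2: P2: store L2 := 8  ⟶  IIM  (L2)  txn=BusRdX  M[L2]=0
step 3: P0: store L2 := 78  ⟶  MII  (L2)  txn=BusRdX+Flush  M[L2]=8
step 4: P2: store L2 := 73  ⟶  IIM  (L2)  txn=BusRdX+Flush  M[L2]=78
step 5: P2: load  L5  ⟶  IIE  (L5)  txn=BusRd  M[L5]=20
step 6: P2: load  L2  ⟶  IIM  (L2)  txn=∅  M[L2]=78
step 7: P2: load  L2  ⟶  IIM  (L2)  txn=∅  M[L2]=78
step 8: P2: load  L2  ⟶  IIM  (L2)  txn=∅  M[L2]=78
step 9: P1: load  L2  ⟶  ISS  (L2)  txn=BusRd+Flush  M[L2]=73
step 10: P1: store L2 := 56  ⟶  IMI  (L2)  txn=BusUpgr  M[L2]=73
step 11: P1: store L0 := 68  ⟶  IMI  (L0)  txn=BusRdX  M[L0]=90
step 12: P2: store L2 := 36  ⟶  IIM  (L2)  txn=BusRdX+Flush  M[L2]=56
step 13: P2: load  L3  ⟶  IIE  (L3)  txn=BusRd  M[L3]=10
step 14: P1: store L1 := 59  ⟶  IMI  (L1)  txn=BusRdX  M[L1]=60
step 15: P1: load  L2  ⟶  ISS  (L2)  txn=BusRd+Flush  M[L2]=36
step 16: P0: store L2 := 76  ⟶  MII  (L2)  txn=BusRdX  M[L2]=36
step 17: P2: load  L2  ⟶  SIS  (L2)  txn=BusRd+Flush  M[L2]=76
step 18: P1: load  L7  ⟶  IEI  (L7)  txn=BusRd  M[L7]=60

memory[L6] = 20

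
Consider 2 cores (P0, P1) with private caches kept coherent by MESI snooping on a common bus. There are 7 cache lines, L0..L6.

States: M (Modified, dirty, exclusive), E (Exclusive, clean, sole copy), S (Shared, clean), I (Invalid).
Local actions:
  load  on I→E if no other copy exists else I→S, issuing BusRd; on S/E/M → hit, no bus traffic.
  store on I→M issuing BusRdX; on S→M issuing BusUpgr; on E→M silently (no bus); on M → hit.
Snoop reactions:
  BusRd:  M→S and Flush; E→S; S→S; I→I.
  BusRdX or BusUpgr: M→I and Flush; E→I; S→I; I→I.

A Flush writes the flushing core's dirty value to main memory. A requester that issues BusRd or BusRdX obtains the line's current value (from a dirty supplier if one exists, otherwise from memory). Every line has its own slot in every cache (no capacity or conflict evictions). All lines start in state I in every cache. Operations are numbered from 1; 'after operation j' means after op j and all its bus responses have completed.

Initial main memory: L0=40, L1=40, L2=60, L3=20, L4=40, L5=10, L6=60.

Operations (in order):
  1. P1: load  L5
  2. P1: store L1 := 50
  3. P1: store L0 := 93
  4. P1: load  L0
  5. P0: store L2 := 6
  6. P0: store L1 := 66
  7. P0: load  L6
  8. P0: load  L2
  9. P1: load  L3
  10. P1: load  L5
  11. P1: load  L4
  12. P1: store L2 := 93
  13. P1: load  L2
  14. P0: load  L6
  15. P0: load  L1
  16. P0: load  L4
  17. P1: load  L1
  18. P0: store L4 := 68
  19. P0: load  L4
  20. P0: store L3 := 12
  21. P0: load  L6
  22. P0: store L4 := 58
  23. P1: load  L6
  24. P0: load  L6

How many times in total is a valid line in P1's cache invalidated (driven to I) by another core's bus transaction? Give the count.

1. P1: load  L5  bus=[BusRd]  L5: P0=I P1=E  mem[L5]=10
2. P1: store L1 := 50  bus=[BusRdX]  L1: P0=I P1=M  mem[L1]=40
3. P1: store L0 := 93  bus=[BusRdX]  L0: P0=I P1=M  mem[L0]=40
4. P1: load  L0  bus=[-]  L0: P0=I P1=M  mem[L0]=40
5. P0: store L2 := 6  bus=[BusRdX]  L2: P0=M P1=I  mem[L2]=60
6. P0: store L1 := 66  bus=[BusRdX,Flush]  L1: P0=M P1=I  mem[L1]=50
7. P0: load  L6  bus=[BusRd]  L6: P0=E P1=I  mem[L6]=60
8. P0: load  L2  bus=[-]  L2: P0=M P1=I  mem[L2]=60
9. P1: load  L3  bus=[BusRd]  L3: P0=I P1=E  mem[L3]=20
10. P1: load  L5  bus=[-]  L5: P0=I P1=E  mem[L5]=10
11. P1: load  L4  bus=[BusRd]  L4: P0=I P1=E  mem[L4]=40
12. P1: store L2 := 93  bus=[BusRdX,Flush]  L2: P0=I P1=M  mem[L2]=6
13. P1: load  L2  bus=[-]  L2: P0=I P1=M  mem[L2]=6
14. P0: load  L6  bus=[-]  L6: P0=E P1=I  mem[L6]=60
15. P0: load  L1  bus=[-]  L1: P0=M P1=I  mem[L1]=50
16. P0: load  L4  bus=[BusRd]  L4: P0=S P1=S  mem[L4]=40
17. P1: load  L1  bus=[BusRd,Flush]  L1: P0=S P1=S  mem[L1]=66
18. P0: store L4 := 68  bus=[BusUpgr]  L4: P0=M P1=I  mem[L4]=40
19. P0: load  L4  bus=[-]  L4: P0=M P1=I  mem[L4]=40
20. P0: store L3 := 12  bus=[BusRdX]  L3: P0=M P1=I  mem[L3]=20
21. P0: load  L6  bus=[-]  L6: P0=E P1=I  mem[L6]=60
22. P0: store L4 := 58  bus=[-]  L4: P0=M P1=I  mem[L4]=40
23. P1: load  L6  bus=[BusRd]  L6: P0=S P1=S  mem[L6]=60
24. P0: load  L6  bus=[-]  L6: P0=S P1=S  mem[L6]=60

invalidations = 3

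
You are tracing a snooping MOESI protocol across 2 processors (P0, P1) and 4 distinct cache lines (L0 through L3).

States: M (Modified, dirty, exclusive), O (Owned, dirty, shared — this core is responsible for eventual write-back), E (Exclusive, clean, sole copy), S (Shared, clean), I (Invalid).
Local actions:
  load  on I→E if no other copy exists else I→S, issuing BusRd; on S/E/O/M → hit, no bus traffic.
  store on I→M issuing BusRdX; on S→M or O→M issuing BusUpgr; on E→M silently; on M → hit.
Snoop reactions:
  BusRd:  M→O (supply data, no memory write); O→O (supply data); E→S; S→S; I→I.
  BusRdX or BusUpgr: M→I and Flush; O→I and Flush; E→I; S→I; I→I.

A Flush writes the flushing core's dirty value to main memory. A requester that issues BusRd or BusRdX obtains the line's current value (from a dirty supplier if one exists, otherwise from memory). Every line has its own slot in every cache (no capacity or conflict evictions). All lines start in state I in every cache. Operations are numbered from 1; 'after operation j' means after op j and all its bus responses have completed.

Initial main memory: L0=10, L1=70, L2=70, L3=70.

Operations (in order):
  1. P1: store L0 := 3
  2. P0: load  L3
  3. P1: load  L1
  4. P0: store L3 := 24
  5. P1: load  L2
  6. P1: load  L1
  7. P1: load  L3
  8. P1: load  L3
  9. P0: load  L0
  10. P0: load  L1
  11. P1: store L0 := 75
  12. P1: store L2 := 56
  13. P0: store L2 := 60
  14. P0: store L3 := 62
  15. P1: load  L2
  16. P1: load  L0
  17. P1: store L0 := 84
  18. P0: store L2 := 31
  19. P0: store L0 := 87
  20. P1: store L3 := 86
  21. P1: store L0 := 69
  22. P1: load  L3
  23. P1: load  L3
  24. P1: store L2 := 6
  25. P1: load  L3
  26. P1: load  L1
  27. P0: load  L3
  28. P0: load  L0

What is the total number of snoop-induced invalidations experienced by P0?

1. P1: store L0 := 3  bus=[BusRdX]  L0: P0=I P1=M  mem[L0]=10
2. P0: load  L3  bus=[BusRd]  L3: P0=E P1=I  mem[L3]=70
3. P1: load  L1  bus=[BusRd]  L1: P0=I P1=E  mem[L1]=70
4. P0: store L3 := 24  bus=[-]  L3: P0=M P1=I  mem[L3]=70
5. P1: load  L2  bus=[BusRd]  L2: P0=I P1=E  mem[L2]=70
6. P1: load  L1  bus=[-]  L1: P0=I P1=E  mem[L1]=70
7. P1: load  L3  bus=[BusRd]  L3: P0=O P1=S  mem[L3]=70
8. P1: load  L3  bus=[-]  L3: P0=O P1=S  mem[L3]=70
9. P0: load  L0  bus=[BusRd]  L0: P0=S P1=O  mem[L0]=10
10. P0: load  L1  bus=[BusRd]  L1: P0=S P1=S  mem[L1]=70
11. P1: store L0 := 75  bus=[BusUpgr]  L0: P0=I P1=M  mem[L0]=10
12. P1: store L2 := 56  bus=[-]  L2: P0=I P1=M  mem[L2]=70
13. P0: store L2 := 60  bus=[BusRdX,Flush]  L2: P0=M P1=I  mem[L2]=56
14. P0: store L3 := 62  bus=[BusUpgr]  L3: P0=M P1=I  mem[L3]=70
15. P1: load  L2  bus=[BusRd]  L2: P0=O P1=S  mem[L2]=56
16. P1: load  L0  bus=[-]  L0: P0=I P1=M  mem[L0]=10
17. P1: store L0 := 84  bus=[-]  L0: P0=I P1=M  mem[L0]=10
18. P0: store L2 := 31  bus=[BusUpgr]  L2: P0=M P1=I  mem[L2]=56
19. P0: store L0 := 87  bus=[BusRdX,Flush]  L0: P0=M P1=I  mem[L0]=84
20. P1: store L3 := 86  bus=[BusRdX,Flush]  L3: P0=I P1=M  mem[L3]=62
21. P1: store L0 := 69  bus=[BusRdX,Flush]  L0: P0=I P1=M  mem[L0]=87
22. P1: load  L3  bus=[-]  L3: P0=I P1=M  mem[L3]=62
23. P1: load  L3  bus=[-]  L3: P0=I P1=M  mem[L3]=62
24. P1: store L2 := 6  bus=[BusRdX,Flush]  L2: P0=I P1=M  mem[L2]=31
25. P1: load  L3  bus=[-]  L3: P0=I P1=M  mem[L3]=62
26. P1: load  L1  bus=[-]  L1: P0=S P1=S  mem[L1]=70
27. P0: load  L3  bus=[BusRd]  L3: P0=S P1=O  mem[L3]=62
28. P0: load  L0  bus=[BusRd]  L0: P0=S P1=O  mem[L0]=87

invalidations = 4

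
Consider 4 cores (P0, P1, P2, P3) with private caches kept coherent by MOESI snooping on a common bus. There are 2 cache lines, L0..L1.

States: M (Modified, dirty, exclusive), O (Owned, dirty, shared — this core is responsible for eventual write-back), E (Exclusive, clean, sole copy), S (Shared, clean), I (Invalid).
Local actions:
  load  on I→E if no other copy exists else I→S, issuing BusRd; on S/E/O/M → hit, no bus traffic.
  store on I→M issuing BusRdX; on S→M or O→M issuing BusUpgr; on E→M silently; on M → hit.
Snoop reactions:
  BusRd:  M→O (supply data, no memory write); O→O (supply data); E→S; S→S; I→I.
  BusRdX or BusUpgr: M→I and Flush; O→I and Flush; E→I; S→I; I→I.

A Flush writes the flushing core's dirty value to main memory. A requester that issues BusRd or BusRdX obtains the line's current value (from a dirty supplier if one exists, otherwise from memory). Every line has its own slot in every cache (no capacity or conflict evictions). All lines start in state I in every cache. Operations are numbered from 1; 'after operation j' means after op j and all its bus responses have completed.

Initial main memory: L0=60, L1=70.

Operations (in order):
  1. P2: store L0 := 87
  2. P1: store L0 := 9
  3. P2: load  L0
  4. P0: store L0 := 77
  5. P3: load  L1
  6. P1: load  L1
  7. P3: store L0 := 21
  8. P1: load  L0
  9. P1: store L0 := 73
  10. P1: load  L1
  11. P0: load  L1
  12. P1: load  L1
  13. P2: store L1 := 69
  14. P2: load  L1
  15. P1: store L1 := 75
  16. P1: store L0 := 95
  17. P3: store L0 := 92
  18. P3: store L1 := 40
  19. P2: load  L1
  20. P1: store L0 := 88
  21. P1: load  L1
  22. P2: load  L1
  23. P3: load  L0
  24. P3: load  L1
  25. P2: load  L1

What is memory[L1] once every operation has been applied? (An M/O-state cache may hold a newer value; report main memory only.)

  op1 P2: store L0 := 87 → I/I/M/I on L0; bus BusRdX; mem=60
  op2 P1: store L0 := 9 → I/M/I/I on L0; bus BusRdX Flush; mem=87
  op3 P2: load  L0 → I/O/S/I on L0; bus BusRd; mem=87
  op4 P0: store L0 := 77 → M/I/I/I on L0; bus BusRdX Flush; mem=9
  op5 P3: load  L1 → I/I/I/E on L1; bus BusRd; mem=70
  op6 P1: load  L1 → I/S/I/S on L1; bus BusRd; mem=70
  op7 P3: store L0 := 21 → I/I/I/M on L0; bus BusRdX Flush; mem=77
  op8 P1: load  L0 → I/S/I/O on L0; bus BusRd; mem=77
  op9 P1: store L0 := 73 → I/M/I/I on L0; bus BusUpgr Flush; mem=21
  op10 P1: load  L1 → I/S/I/S on L1; bus (none); mem=70
  op11 P0: load  L1 → S/S/I/S on L1; bus BusRd; mem=70
  op12 P1: load  L1 → S/S/I/S on L1; bus (none); mem=70
  op13 P2: store L1 := 69 → I/I/M/I on L1; bus BusRdX; mem=70
  op14 P2: load  L1 → I/I/M/I on L1; bus (none); mem=70
  op15 P1: store L1 := 75 → I/M/I/I on L1; bus BusRdX Flush; mem=69
  op16 P1: store L0 := 95 → I/M/I/I on L0; bus (none); mem=21
  op17 P3: store L0 := 92 → I/I/I/M on L0; bus BusRdX Flush; mem=95
  op18 P3: store L1 := 40 → I/I/I/M on L1; bus BusRdX Flush; mem=75
  op19 P2: load  L1 → I/I/S/O on L1; bus BusRd; mem=75
  op20 P1: store L0 := 88 → I/M/I/I on L0; bus BusRdX Flush; mem=92
  op21 P1: load  L1 → I/S/S/O on L1; bus BusRd; mem=75
  op22 P2: load  L1 → I/S/S/O on L1; bus (none); mem=75
  op23 P3: load  L0 → I/O/I/S on L0; bus BusRd; mem=92
  op24 P3: load  L1 → I/S/S/O on L1; bus (none); mem=75
  op25 P2: load  L1 → I/S/S/O on L1; bus (none); mem=75

memory[L1] = 75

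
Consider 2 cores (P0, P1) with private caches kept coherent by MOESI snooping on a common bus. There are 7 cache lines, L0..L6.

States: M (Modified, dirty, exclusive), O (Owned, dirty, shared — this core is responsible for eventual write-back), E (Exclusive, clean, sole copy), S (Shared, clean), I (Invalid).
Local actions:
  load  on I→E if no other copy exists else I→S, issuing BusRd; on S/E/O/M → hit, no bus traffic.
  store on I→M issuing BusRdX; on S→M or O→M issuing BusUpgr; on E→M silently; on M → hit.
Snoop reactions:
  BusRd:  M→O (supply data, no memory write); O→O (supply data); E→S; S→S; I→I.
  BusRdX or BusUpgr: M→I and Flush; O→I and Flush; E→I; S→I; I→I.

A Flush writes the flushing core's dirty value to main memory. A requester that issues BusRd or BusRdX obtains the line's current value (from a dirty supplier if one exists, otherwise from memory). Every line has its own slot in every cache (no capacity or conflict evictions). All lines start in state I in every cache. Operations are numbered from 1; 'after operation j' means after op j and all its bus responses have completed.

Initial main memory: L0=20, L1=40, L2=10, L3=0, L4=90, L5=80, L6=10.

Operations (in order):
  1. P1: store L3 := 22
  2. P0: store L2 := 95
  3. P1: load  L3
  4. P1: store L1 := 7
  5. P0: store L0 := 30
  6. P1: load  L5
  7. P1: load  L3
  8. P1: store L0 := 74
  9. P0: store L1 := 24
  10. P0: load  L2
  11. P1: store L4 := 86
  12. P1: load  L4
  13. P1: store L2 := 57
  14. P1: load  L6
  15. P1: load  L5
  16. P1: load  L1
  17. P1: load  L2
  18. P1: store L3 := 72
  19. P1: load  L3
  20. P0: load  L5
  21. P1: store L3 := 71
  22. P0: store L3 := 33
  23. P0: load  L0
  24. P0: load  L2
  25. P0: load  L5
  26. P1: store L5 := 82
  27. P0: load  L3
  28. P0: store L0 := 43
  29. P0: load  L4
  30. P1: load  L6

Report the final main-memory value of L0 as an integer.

memory[L0] = 74

  op1 P1: store L3 := 22 → I/M on L3; bus BusRdX; mem=0
  op2 P0: store L2 := 95 → M/I on L2; bus BusRdX; mem=10
  op3 P1: load  L3 → I/M on L3; bus (none); mem=0
  op4 P1: store L1 := 7 → I/M on L1; bus BusRdX; mem=40
  op5 P0: store L0 := 30 → M/I on L0; bus BusRdX; mem=20
  op6 P1: load  L5 → I/E on L5; bus BusRd; mem=80
  op7 P1: load  L3 → I/M on L3; bus (none); mem=0
  op8 P1: store L0 := 74 → I/M on L0; bus BusRdX Flush; mem=30
  op9 P0: store L1 := 24 → M/I on L1; bus BusRdX Flush; mem=7
  op10 P0: load  L2 → M/I on L2; bus (none); mem=10
  op11 P1: store L4 := 86 → I/M on L4; bus BusRdX; mem=90
  op12 P1: load  L4 → I/M on L4; bus (none); mem=90
  op13 P1: store L2 := 57 → I/M on L2; bus BusRdX Flush; mem=95
  op14 P1: load  L6 → I/E on L6; bus BusRd; mem=10
  op15 P1: load  L5 → I/E on L5; bus (none); mem=80
  op16 P1: load  L1 → O/S on L1; bus BusRd; mem=7
  op17 P1: load  L2 → I/M on L2; bus (none); mem=95
  op18 P1: store L3 := 72 → I/M on L3; bus (none); mem=0
  op19 P1: load  L3 → I/M on L3; bus (none); mem=0
  op20 P0: load  L5 → S/S on L5; bus BusRd; mem=80
  op21 P1: store L3 := 71 → I/M on L3; bus (none); mem=0
  op22 P0: store L3 := 33 → M/I on L3; bus BusRdX Flush; mem=71
  op23 P0: load  L0 → S/O on L0; bus BusRd; mem=30
  op24 P0: load  L2 → S/O on L2; bus BusRd; mem=95
  op25 P0: load  L5 → S/S on L5; bus (none); mem=80
  op26 P1: store L5 := 82 → I/M on L5; bus BusUpgr; mem=80
  op27 P0: load  L3 → M/I on L3; bus (none); mem=71
  op28 P0: store L0 := 43 → M/I on L0; bus BusUpgr Flush; mem=74
  op29 P0: load  L4 → S/O on L4; bus BusRd; mem=90
  op30 P1: load  L6 → I/E on L6; bus (none); mem=10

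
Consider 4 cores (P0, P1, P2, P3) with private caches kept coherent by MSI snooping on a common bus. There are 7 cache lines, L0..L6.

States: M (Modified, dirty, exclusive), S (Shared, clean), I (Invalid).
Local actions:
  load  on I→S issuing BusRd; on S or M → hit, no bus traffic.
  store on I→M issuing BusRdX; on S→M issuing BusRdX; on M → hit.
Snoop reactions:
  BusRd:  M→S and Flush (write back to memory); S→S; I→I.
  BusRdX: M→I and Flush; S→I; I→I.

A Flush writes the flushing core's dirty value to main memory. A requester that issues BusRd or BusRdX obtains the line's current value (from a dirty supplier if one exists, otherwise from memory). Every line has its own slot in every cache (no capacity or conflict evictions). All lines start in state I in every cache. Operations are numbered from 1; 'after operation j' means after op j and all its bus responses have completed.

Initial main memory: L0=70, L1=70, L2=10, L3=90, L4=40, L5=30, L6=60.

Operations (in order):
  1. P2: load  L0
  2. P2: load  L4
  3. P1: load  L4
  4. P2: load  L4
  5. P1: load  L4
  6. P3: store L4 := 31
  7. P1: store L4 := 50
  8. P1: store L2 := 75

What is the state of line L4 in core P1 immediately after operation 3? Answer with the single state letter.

step 1: P2: load  L0  ⟶  IISI  (L0)  txn=BusRd  M[L0]=70
step 2: P2: load  L4  ⟶  IISI  (L4)  txn=BusRd  M[L4]=40
step 3: P1: load  L4  ⟶  ISSI  (L4)  txn=BusRd  M[L4]=40
step 4: P2: load  L4  ⟶  ISSI  (L4)  txn=∅  M[L4]=40
step 5: P1: load  L4  ⟶  ISSI  (L4)  txn=∅  M[L4]=40
step 6: P3: store L4 := 31  ⟶  IIIM  (L4)  txn=BusRdX  M[L4]=40
step 7: P1: store L4 := 50  ⟶  IMII  (L4)  txn=BusRdX+Flush  M[L4]=31
step 8: P1: store L2 := 75  ⟶  IMII  (L2)  txn=BusRdX  M[L2]=10

state = S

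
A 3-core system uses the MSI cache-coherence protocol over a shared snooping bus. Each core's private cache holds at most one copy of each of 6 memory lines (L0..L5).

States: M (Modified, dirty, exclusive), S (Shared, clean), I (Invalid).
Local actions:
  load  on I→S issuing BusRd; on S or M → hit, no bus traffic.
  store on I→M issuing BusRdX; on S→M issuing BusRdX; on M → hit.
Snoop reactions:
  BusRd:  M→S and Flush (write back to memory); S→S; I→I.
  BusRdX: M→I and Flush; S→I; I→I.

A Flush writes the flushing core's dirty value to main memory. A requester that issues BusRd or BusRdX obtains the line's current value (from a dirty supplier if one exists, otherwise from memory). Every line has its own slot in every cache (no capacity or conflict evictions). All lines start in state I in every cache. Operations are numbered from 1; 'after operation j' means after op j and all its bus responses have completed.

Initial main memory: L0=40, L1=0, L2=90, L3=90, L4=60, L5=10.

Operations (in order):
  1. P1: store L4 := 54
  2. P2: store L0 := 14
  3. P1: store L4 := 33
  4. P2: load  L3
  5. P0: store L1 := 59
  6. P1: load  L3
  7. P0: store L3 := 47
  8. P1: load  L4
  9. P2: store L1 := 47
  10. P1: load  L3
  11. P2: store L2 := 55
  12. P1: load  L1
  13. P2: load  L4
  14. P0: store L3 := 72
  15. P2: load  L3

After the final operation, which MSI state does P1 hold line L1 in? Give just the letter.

state = S

step 1: P1: store L4 := 54  ⟶  IMI  (L4)  txn=BusRdX  M[L4]=60
step 2: P2: store L0 := 14  ⟶  IIM  (L0)  txn=BusRdX  M[L0]=40
step 3: P1: store L4 := 33  ⟶  IMI  (L4)  txn=∅  M[L4]=60
step 4: P2: load  L3  ⟶  IIS  (L3)  txn=BusRd  M[L3]=90
step 5: P0: store L1 := 59  ⟶  MII  (L1)  txn=BusRdX  M[L1]=0
step 6: P1: load  L3  ⟶  ISS  (L3)  txn=BusRd  M[L3]=90
step 7: P0: store L3 := 47  ⟶  MII  (L3)  txn=BusRdX  M[L3]=90
step 8: P1: load  L4  ⟶  IMI  (L4)  txn=∅  M[L4]=60
step 9: P2: store L1 := 47  ⟶  IIM  (L1)  txn=BusRdX+Flush  M[L1]=59
step 10: P1: load  L3  ⟶  SSI  (L3)  txn=BusRd+Flush  M[L3]=47
step 11: P2: store L2 := 55  ⟶  IIM  (L2)  txn=BusRdX  M[L2]=90
step 12: P1: load  L1  ⟶  ISS  (L1)  txn=BusRd+Flush  M[L1]=47
step 13: P2: load  L4  ⟶  ISS  (L4)  txn=BusRd+Flush  M[L4]=33
step 14: P0: store L3 := 72  ⟶  MII  (L3)  txn=BusRdX  M[L3]=47
step 15: P2: load  L3  ⟶  SIS  (L3)  txn=BusRd+Flush  M[L3]=72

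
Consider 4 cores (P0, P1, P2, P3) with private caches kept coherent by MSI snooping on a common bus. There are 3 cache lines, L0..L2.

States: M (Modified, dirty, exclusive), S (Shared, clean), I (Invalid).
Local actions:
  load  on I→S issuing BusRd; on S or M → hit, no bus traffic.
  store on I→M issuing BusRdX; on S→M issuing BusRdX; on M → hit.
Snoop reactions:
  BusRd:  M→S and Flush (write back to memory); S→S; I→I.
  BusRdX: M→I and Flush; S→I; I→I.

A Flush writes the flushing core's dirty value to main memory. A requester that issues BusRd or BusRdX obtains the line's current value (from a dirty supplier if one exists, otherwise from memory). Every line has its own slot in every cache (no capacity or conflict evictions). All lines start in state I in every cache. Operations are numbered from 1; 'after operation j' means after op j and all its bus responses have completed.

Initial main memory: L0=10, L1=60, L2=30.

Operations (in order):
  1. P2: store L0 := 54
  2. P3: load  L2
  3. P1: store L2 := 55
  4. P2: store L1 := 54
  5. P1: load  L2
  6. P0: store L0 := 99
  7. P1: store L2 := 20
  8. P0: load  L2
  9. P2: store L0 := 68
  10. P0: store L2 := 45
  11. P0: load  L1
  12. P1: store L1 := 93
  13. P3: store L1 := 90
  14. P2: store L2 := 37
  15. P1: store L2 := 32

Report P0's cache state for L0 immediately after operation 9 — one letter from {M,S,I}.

step 1: P2: store L0 := 54  ⟶  IIMI  (L0)  txn=BusRdX  M[L0]=10
step 2: P3: load  L2  ⟶  IIIS  (L2)  txn=BusRd  M[L2]=30
step 3: P1: store L2 := 55  ⟶  IMII  (L2)  txn=BusRdX  M[L2]=30
step 4: P2: store L1 := 54  ⟶  IIMI  (L1)  txn=BusRdX  M[L1]=60
step 5: P1: load  L2  ⟶  IMII  (L2)  txn=∅  M[L2]=30
step 6: P0: store L0 := 99  ⟶  MIII  (L0)  txn=BusRdX+Flush  M[L0]=54
step 7: P1: store L2 := 20  ⟶  IMII  (L2)  txn=∅  M[L2]=30
step 8: P0: load  L2  ⟶  SSII  (L2)  txn=BusRd+Flush  M[L2]=20
step 9: P2: store L0 := 68  ⟶  IIMI  (L0)  txn=BusRdX+Flush  M[L0]=99
step 10: P0: store L2 := 45  ⟶  MIII  (L2)  txn=BusRdX  M[L2]=20
step 11: P0: load  L1  ⟶  SISI  (L1)  txn=BusRd+Flush  M[L1]=54
step 12: P1: store L1 := 93  ⟶  IMII  (L1)  txn=BusRdX  M[L1]=54
step 13: P3: store L1 := 90  ⟶  IIIM  (L1)  txn=BusRdX+Flush  M[L1]=93
step 14: P2: store L2 := 37  ⟶  IIMI  (L2)  txn=BusRdX+Flush  M[L2]=45
step 15: P1: store L2 := 32  ⟶  IMII  (L2)  txn=BusRdX+Flush  M[L2]=37

state = I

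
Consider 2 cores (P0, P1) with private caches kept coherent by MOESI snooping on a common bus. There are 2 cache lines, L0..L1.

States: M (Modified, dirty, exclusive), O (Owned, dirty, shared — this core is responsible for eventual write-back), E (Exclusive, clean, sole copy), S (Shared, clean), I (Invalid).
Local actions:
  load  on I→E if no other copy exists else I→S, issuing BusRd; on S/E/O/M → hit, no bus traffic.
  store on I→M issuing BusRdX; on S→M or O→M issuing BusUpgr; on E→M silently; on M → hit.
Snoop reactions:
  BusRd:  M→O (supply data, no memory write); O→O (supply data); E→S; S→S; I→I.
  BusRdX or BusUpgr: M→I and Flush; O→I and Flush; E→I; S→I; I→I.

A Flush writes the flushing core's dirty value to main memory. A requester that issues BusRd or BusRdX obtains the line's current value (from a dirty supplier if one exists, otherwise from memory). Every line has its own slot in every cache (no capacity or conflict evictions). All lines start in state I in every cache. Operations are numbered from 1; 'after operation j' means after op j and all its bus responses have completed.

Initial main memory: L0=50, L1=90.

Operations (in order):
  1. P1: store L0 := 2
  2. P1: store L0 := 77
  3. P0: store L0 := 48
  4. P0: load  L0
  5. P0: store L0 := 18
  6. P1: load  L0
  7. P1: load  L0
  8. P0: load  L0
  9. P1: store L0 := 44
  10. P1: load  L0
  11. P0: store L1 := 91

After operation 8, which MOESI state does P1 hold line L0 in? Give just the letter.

step 1: P1: store L0 := 2  ⟶  IM  (L0)  txn=BusRdX  M[L0]=50
step 2: P1: store L0 := 77  ⟶  IM  (L0)  txn=∅  M[L0]=50
step 3: P0: store L0 := 48  ⟶  MI  (L0)  txn=BusRdX+Flush  M[L0]=77
step 4: P0: load  L0  ⟶  MI  (L0)  txn=∅  M[L0]=77
step 5: P0: store L0 := 18  ⟶  MI  (L0)  txn=∅  M[L0]=77
step 6: P1: load  L0  ⟶  OS  (L0)  txn=BusRd  M[L0]=77
step 7: P1: load  L0  ⟶  OS  (L0)  txn=∅  M[L0]=77
step 8: P0: load  L0  ⟶  OS  (L0)  txn=∅  M[L0]=77
step 9: P1: store L0 := 44  ⟶  IM  (L0)  txn=BusUpgr+Flush  M[L0]=18
step 10: P1: load  L0  ⟶  IM  (L0)  txn=∅  M[L0]=18
step 11: P0: store L1 := 91  ⟶  MI  (L1)  txn=BusRdX  M[L1]=90

state = S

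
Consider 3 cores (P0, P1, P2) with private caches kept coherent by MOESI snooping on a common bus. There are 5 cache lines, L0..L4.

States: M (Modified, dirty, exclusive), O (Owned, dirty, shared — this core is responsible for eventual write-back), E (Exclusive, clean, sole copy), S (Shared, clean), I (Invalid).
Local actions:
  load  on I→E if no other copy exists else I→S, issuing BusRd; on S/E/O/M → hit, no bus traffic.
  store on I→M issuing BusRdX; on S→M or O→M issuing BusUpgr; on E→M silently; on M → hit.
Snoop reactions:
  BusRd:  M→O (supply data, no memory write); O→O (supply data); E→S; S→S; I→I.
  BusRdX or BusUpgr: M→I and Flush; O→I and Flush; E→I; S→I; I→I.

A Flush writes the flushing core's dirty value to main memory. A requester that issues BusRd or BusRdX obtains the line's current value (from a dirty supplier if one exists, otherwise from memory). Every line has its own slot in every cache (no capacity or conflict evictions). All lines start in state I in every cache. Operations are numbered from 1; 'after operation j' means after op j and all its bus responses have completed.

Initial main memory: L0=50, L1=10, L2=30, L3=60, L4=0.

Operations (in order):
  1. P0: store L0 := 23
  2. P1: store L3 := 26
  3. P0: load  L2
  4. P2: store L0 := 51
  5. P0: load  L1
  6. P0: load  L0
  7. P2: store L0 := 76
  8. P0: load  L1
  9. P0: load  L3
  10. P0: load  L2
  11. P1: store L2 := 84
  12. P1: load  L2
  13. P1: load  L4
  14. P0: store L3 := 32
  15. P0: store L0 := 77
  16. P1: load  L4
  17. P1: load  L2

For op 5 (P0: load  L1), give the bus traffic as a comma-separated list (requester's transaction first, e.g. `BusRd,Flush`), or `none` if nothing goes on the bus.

[1] P0: store L0 := 23 | P0:M(23), P1:I, P2:I | bus: BusRdX
[2] P1: store L3 := 26 | P0:I, P1:M(26), P2:I | bus: BusRdX
[3] P0: load  L2 | P0:E(30), P1:I, P2:I | bus: BusRd
[4] P2: store L0 := 51 | P0:I, P1:I, P2:M(51) | bus: BusRdX,Flush
[5] P0: load  L1 | P0:E(10), P1:I, P2:I | bus: BusRd
[6] P0: load  L0 | P0:S(51), P1:I, P2:O(51) | bus: BusRd
[7] P2: store L0 := 76 | P0:I, P1:I, P2:M(76) | bus: BusUpgr
[8] P0: load  L1 | P0:E(10), P1:I, P2:I | bus: none
[9] P0: load  L3 | P0:S(26), P1:O(26), P2:I | bus: BusRd
[10] P0: load  L2 | P0:E(30), P1:I, P2:I | bus: none
[11] P1: store L2 := 84 | P0:I, P1:M(84), P2:I | bus: BusRdX
[12] P1: load  L2 | P0:I, P1:M(84), P2:I | bus: none
[13] P1: load  L4 | P0:I, P1:E(0), P2:I | bus: BusRd
[14] P0: store L3 := 32 | P0:M(32), P1:I, P2:I | bus: BusUpgr,Flush
[15] P0: store L0 := 77 | P0:M(77), P1:I, P2:I | bus: BusRdX,Flush
[16] P1: load  L4 | P0:I, P1:E(0), P2:I | bus: none
[17] P1: load  L2 | P0:I, P1:M(84), P2:I | bus: none

bus = BusRd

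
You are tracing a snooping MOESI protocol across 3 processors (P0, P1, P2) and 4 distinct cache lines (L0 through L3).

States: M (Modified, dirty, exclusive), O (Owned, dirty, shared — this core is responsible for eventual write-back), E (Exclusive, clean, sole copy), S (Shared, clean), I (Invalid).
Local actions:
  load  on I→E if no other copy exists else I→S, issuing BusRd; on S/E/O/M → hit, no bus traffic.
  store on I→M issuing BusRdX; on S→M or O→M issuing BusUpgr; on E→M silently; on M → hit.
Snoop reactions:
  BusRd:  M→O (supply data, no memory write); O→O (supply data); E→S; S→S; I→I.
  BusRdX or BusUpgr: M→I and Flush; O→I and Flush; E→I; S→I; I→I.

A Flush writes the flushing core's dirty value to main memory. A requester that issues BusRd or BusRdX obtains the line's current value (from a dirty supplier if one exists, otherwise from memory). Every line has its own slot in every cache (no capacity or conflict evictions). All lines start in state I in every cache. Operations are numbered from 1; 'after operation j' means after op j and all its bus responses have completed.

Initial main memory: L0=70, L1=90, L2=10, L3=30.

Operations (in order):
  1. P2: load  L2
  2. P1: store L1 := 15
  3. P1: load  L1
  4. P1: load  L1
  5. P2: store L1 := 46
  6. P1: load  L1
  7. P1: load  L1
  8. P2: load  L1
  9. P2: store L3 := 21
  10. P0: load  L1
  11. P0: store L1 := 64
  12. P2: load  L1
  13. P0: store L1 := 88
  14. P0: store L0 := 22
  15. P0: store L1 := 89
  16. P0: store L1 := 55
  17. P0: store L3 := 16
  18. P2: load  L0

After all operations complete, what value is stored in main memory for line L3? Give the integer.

1. P2: load  L2  bus=[BusRd]  L2: P0=I P1=I P2=E  mem[L2]=10
2. P1: store L1 := 15  bus=[BusRdX]  L1: P0=I P1=M P2=I  mem[L1]=90
3. P1: load  L1  bus=[-]  L1: P0=I P1=M P2=I  mem[L1]=90
4. P1: load  L1  bus=[-]  L1: P0=I P1=M P2=I  mem[L1]=90
5. P2: store L1 := 46  bus=[BusRdX,Flush]  L1: P0=I P1=I P2=M  mem[L1]=15
6. P1: load  L1  bus=[BusRd]  L1: P0=I P1=S P2=O  mem[L1]=15
7. P1: load  L1  bus=[-]  L1: P0=I P1=S P2=O  mem[L1]=15
8. P2: load  L1  bus=[-]  L1: P0=I P1=S P2=O  mem[L1]=15
9. P2: store L3 := 21  bus=[BusRdX]  L3: P0=I P1=I P2=M  mem[L3]=30
10. P0: load  L1  bus=[BusRd]  L1: P0=S P1=S P2=O  mem[L1]=15
11. P0: store L1 := 64  bus=[BusUpgr,Flush]  L1: P0=M P1=I P2=I  mem[L1]=46
12. P2: load  L1  bus=[BusRd]  L1: P0=O P1=I P2=S  mem[L1]=46
13. P0: store L1 := 88  bus=[BusUpgr]  L1: P0=M P1=I P2=I  mem[L1]=46
14. P0: store L0 := 22  bus=[BusRdX]  L0: P0=M P1=I P2=I  mem[L0]=70
15. P0: store L1 := 89  bus=[-]  L1: P0=M P1=I P2=I  mem[L1]=46
16. P0: store L1 := 55  bus=[-]  L1: P0=M P1=I P2=I  mem[L1]=46
17. P0: store L3 := 16  bus=[BusRdX,Flush]  L3: P0=M P1=I P2=I  mem[L3]=21
18. P2: load  L0  bus=[BusRd]  L0: P0=O P1=I P2=S  mem[L0]=70

memory[L3] = 21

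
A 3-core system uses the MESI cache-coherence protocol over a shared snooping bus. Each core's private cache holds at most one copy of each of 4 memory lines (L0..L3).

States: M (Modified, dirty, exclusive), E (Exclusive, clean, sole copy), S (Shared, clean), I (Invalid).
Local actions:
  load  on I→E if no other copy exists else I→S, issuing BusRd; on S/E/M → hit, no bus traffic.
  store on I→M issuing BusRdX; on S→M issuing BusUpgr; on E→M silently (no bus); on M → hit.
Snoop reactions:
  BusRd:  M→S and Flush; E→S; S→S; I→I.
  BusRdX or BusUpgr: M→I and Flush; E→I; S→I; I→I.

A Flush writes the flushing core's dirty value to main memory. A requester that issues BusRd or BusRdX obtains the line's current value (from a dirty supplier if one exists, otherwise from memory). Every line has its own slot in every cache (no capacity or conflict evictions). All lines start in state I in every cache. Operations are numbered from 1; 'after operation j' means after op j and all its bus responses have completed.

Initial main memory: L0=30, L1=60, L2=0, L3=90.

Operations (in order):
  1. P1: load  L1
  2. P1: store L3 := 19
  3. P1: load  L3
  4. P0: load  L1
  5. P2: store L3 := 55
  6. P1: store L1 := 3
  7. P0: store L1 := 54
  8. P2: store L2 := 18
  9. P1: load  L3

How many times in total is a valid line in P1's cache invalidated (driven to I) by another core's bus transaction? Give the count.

invalidations = 2

1. P1: load  L1  bus=[BusRd]  L1: P0=I P1=E P2=I  mem[L1]=60
2. P1: store L3 := 19  bus=[BusRdX]  L3: P0=I P1=M P2=I  mem[L3]=90
3. P1: load  L3  bus=[-]  L3: P0=I P1=M P2=I  mem[L3]=90
4. P0: load  L1  bus=[BusRd]  L1: P0=S P1=S P2=I  mem[L1]=60
5. P2: store L3 := 55  bus=[BusRdX,Flush]  L3: P0=I P1=I P2=M  mem[L3]=19
6. P1: store L1 := 3  bus=[BusUpgr]  L1: P0=I P1=M P2=I  mem[L1]=60
7. P0: store L1 := 54  bus=[BusRdX,Flush]  L1: P0=M P1=I P2=I  mem[L1]=3
8. P2: store L2 := 18  bus=[BusRdX]  L2: P0=I P1=I P2=M  mem[L2]=0
9. P1: load  L3  bus=[BusRd,Flush]  L3: P0=I P1=S P2=S  mem[L3]=55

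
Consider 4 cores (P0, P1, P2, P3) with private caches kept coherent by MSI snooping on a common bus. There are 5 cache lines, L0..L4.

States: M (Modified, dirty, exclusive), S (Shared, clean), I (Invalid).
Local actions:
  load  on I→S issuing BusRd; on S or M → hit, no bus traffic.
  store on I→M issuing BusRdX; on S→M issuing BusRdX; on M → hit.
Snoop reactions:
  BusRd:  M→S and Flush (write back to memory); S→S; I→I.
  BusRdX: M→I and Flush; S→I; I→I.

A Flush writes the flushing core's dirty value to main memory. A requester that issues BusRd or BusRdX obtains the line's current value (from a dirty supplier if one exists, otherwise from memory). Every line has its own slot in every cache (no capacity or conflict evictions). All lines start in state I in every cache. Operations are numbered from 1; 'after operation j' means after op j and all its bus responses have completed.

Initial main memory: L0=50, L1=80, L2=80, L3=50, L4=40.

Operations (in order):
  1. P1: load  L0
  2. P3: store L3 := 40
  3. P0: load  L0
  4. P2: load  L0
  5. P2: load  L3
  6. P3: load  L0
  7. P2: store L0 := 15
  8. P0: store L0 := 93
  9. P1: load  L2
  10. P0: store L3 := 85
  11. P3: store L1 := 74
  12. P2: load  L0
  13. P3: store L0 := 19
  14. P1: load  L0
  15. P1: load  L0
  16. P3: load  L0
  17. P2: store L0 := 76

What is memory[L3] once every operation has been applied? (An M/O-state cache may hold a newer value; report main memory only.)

1. P1: load  L0  bus=[BusRd]  L0: P0=I P1=S P2=I P3=I  mem[L0]=50
2. P3: store L3 := 40  bus=[BusRdX]  L3: P0=I P1=I P2=I P3=M  mem[L3]=50
3. P0: load  L0  bus=[BusRd]  L0: P0=S P1=S P2=I P3=I  mem[L0]=50
4. P2: load  L0  bus=[BusRd]  L0: P0=S P1=S P2=S P3=I  mem[L0]=50
5. P2: load  L3  bus=[BusRd,Flush]  L3: P0=I P1=I P2=S P3=S  mem[L3]=40
6. P3: load  L0  bus=[BusRd]  L0: P0=S P1=S P2=S P3=S  mem[L0]=50
7. P2: store L0 := 15  bus=[BusRdX]  L0: P0=I P1=I P2=M P3=I  mem[L0]=50
8. P0: store L0 := 93  bus=[BusRdX,Flush]  L0: P0=M P1=I P2=I P3=I  mem[L0]=15
9. P1: load  L2  bus=[BusRd]  L2: P0=I P1=S P2=I P3=I  mem[L2]=80
10. P0: store L3 := 85  bus=[BusRdX]  L3: P0=M P1=I P2=I P3=I  mem[L3]=40
11. P3: store L1 := 74  bus=[BusRdX]  L1: P0=I P1=I P2=I P3=M  mem[L1]=80
12. P2: load  L0  bus=[BusRd,Flush]  L0: P0=S P1=I P2=S P3=I  mem[L0]=93
13. P3: store L0 := 19  bus=[BusRdX]  L0: P0=I P1=I P2=I P3=M  mem[L0]=93
14. P1: load  L0  bus=[BusRd,Flush]  L0: P0=I P1=S P2=I P3=S  mem[L0]=19
15. P1: load  L0  bus=[-]  L0: P0=I P1=S P2=I P3=S  mem[L0]=19
16. P3: load  L0  bus=[-]  L0: P0=I P1=S P2=I P3=S  mem[L0]=19
17. P2: store L0 := 76  bus=[BusRdX]  L0: P0=I P1=I P2=M P3=I  mem[L0]=19

memory[L3] = 40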